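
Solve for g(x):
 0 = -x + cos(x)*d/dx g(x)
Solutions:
 g(x) = C1 + Integral(x/cos(x), x)


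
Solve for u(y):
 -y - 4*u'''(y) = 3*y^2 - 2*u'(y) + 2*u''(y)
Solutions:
 u(y) = C1 + C2*exp(-y) + C3*exp(y/2) + y^3/2 + 7*y^2/4 + 19*y/2


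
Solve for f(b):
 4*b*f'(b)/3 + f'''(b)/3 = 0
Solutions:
 f(b) = C1 + Integral(C2*airyai(-2^(2/3)*b) + C3*airybi(-2^(2/3)*b), b)


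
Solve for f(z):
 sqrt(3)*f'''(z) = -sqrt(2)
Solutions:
 f(z) = C1 + C2*z + C3*z^2 - sqrt(6)*z^3/18


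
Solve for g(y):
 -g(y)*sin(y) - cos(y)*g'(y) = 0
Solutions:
 g(y) = C1*cos(y)


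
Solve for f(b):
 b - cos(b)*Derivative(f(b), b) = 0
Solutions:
 f(b) = C1 + Integral(b/cos(b), b)


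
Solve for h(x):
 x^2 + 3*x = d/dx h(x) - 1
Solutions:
 h(x) = C1 + x^3/3 + 3*x^2/2 + x


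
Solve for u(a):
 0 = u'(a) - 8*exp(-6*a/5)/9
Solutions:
 u(a) = C1 - 20*exp(-6*a/5)/27


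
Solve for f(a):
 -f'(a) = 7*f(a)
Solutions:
 f(a) = C1*exp(-7*a)


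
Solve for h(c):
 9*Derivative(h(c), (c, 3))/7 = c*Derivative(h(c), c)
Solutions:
 h(c) = C1 + Integral(C2*airyai(21^(1/3)*c/3) + C3*airybi(21^(1/3)*c/3), c)


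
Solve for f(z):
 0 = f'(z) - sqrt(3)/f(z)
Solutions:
 f(z) = -sqrt(C1 + 2*sqrt(3)*z)
 f(z) = sqrt(C1 + 2*sqrt(3)*z)


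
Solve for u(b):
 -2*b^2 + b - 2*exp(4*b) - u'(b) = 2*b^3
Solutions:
 u(b) = C1 - b^4/2 - 2*b^3/3 + b^2/2 - exp(4*b)/2


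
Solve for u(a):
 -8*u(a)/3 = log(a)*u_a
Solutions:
 u(a) = C1*exp(-8*li(a)/3)


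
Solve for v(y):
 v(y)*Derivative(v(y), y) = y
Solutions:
 v(y) = -sqrt(C1 + y^2)
 v(y) = sqrt(C1 + y^2)


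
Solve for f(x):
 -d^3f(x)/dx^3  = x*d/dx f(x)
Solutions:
 f(x) = C1 + Integral(C2*airyai(-x) + C3*airybi(-x), x)


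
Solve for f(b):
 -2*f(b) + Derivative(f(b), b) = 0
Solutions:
 f(b) = C1*exp(2*b)


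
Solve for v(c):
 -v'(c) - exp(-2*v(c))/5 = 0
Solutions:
 v(c) = log(-sqrt(C1 - 10*c)) - log(5)
 v(c) = log(C1 - 10*c)/2 - log(5)


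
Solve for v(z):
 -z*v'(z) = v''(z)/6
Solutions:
 v(z) = C1 + C2*erf(sqrt(3)*z)


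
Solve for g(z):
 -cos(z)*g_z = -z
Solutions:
 g(z) = C1 + Integral(z/cos(z), z)


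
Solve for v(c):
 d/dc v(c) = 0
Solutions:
 v(c) = C1


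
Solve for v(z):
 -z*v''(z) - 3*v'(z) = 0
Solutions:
 v(z) = C1 + C2/z^2


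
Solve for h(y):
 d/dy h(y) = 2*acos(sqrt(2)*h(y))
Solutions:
 Integral(1/acos(sqrt(2)*_y), (_y, h(y))) = C1 + 2*y


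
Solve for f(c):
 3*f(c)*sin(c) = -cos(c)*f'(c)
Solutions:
 f(c) = C1*cos(c)^3


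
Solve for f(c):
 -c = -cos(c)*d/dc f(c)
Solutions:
 f(c) = C1 + Integral(c/cos(c), c)


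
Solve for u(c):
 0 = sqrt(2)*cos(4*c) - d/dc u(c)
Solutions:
 u(c) = C1 + sqrt(2)*sin(4*c)/4


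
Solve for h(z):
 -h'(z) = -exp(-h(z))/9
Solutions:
 h(z) = log(C1 + z/9)


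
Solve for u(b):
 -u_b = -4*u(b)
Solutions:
 u(b) = C1*exp(4*b)


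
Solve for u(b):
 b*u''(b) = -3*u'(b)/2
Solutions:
 u(b) = C1 + C2/sqrt(b)


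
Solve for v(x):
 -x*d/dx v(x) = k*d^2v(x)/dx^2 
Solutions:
 v(x) = C1 + C2*sqrt(k)*erf(sqrt(2)*x*sqrt(1/k)/2)


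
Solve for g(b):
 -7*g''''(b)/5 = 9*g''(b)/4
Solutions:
 g(b) = C1 + C2*b + C3*sin(3*sqrt(35)*b/14) + C4*cos(3*sqrt(35)*b/14)


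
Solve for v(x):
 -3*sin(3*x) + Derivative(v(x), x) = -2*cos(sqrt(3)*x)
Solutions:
 v(x) = C1 - 2*sqrt(3)*sin(sqrt(3)*x)/3 - cos(3*x)


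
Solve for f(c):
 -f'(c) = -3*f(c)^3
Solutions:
 f(c) = -sqrt(2)*sqrt(-1/(C1 + 3*c))/2
 f(c) = sqrt(2)*sqrt(-1/(C1 + 3*c))/2


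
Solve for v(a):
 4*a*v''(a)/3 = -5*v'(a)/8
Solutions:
 v(a) = C1 + C2*a^(17/32)


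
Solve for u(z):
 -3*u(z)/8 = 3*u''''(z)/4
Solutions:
 u(z) = (C1*sin(2^(1/4)*z/2) + C2*cos(2^(1/4)*z/2))*exp(-2^(1/4)*z/2) + (C3*sin(2^(1/4)*z/2) + C4*cos(2^(1/4)*z/2))*exp(2^(1/4)*z/2)


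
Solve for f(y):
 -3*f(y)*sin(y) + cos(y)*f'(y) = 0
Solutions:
 f(y) = C1/cos(y)^3


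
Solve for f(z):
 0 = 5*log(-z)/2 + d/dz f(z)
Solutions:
 f(z) = C1 - 5*z*log(-z)/2 + 5*z/2


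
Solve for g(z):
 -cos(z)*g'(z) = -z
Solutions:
 g(z) = C1 + Integral(z/cos(z), z)


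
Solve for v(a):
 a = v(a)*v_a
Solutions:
 v(a) = -sqrt(C1 + a^2)
 v(a) = sqrt(C1 + a^2)


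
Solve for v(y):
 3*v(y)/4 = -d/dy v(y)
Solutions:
 v(y) = C1*exp(-3*y/4)


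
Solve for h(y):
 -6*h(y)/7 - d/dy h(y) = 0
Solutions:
 h(y) = C1*exp(-6*y/7)


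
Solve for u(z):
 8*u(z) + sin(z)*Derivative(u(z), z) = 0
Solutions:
 u(z) = C1*(cos(z)^4 + 4*cos(z)^3 + 6*cos(z)^2 + 4*cos(z) + 1)/(cos(z)^4 - 4*cos(z)^3 + 6*cos(z)^2 - 4*cos(z) + 1)


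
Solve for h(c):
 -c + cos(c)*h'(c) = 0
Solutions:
 h(c) = C1 + Integral(c/cos(c), c)


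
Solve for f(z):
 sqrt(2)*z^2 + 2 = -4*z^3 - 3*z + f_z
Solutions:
 f(z) = C1 + z^4 + sqrt(2)*z^3/3 + 3*z^2/2 + 2*z


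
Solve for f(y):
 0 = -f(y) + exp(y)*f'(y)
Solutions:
 f(y) = C1*exp(-exp(-y))


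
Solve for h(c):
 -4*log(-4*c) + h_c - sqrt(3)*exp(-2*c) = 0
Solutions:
 h(c) = C1 + 4*c*log(-c) + 4*c*(-1 + 2*log(2)) - sqrt(3)*exp(-2*c)/2


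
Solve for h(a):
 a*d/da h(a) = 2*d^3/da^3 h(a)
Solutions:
 h(a) = C1 + Integral(C2*airyai(2^(2/3)*a/2) + C3*airybi(2^(2/3)*a/2), a)


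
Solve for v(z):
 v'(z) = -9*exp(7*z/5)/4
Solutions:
 v(z) = C1 - 45*exp(7*z/5)/28


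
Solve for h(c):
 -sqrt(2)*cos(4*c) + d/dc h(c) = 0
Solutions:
 h(c) = C1 + sqrt(2)*sin(4*c)/4


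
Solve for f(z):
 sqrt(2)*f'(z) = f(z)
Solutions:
 f(z) = C1*exp(sqrt(2)*z/2)


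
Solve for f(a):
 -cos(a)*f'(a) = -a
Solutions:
 f(a) = C1 + Integral(a/cos(a), a)


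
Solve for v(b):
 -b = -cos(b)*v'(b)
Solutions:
 v(b) = C1 + Integral(b/cos(b), b)


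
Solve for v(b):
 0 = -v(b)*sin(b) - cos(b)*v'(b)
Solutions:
 v(b) = C1*cos(b)


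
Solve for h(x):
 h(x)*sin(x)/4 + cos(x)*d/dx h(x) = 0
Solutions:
 h(x) = C1*cos(x)^(1/4)


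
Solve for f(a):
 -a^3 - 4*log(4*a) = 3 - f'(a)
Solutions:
 f(a) = C1 + a^4/4 + 4*a*log(a) - a + a*log(256)


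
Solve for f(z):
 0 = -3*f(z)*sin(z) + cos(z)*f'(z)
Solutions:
 f(z) = C1/cos(z)^3


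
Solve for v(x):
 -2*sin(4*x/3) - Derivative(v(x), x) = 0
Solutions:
 v(x) = C1 + 3*cos(4*x/3)/2


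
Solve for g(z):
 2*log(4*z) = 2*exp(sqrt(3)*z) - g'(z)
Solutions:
 g(z) = C1 - 2*z*log(z) + 2*z*(1 - 2*log(2)) + 2*sqrt(3)*exp(sqrt(3)*z)/3


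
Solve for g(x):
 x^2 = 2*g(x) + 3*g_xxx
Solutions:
 g(x) = C3*exp(-2^(1/3)*3^(2/3)*x/3) + x^2/2 + (C1*sin(2^(1/3)*3^(1/6)*x/2) + C2*cos(2^(1/3)*3^(1/6)*x/2))*exp(2^(1/3)*3^(2/3)*x/6)


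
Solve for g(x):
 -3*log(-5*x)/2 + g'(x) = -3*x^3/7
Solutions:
 g(x) = C1 - 3*x^4/28 + 3*x*log(-x)/2 + 3*x*(-1 + log(5))/2


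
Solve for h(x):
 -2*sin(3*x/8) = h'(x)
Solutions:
 h(x) = C1 + 16*cos(3*x/8)/3


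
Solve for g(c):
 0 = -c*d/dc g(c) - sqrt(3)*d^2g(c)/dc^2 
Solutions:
 g(c) = C1 + C2*erf(sqrt(2)*3^(3/4)*c/6)


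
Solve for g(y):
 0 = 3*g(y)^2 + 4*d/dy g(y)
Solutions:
 g(y) = 4/(C1 + 3*y)


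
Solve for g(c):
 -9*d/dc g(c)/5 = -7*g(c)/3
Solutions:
 g(c) = C1*exp(35*c/27)


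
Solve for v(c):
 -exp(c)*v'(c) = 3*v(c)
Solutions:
 v(c) = C1*exp(3*exp(-c))


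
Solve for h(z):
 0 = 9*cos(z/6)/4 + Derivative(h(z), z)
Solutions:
 h(z) = C1 - 27*sin(z/6)/2


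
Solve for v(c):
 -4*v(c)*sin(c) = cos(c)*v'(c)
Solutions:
 v(c) = C1*cos(c)^4


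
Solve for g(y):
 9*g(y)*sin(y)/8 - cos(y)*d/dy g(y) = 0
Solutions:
 g(y) = C1/cos(y)^(9/8)


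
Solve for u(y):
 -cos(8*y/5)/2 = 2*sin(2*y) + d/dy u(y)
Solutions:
 u(y) = C1 - 5*sin(8*y/5)/16 + cos(2*y)


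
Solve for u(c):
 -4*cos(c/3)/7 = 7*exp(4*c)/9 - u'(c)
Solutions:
 u(c) = C1 + 7*exp(4*c)/36 + 12*sin(c/3)/7


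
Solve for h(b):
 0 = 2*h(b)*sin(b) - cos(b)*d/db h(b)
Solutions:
 h(b) = C1/cos(b)^2


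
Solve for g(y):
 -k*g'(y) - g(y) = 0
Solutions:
 g(y) = C1*exp(-y/k)


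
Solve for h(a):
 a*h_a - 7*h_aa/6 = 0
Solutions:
 h(a) = C1 + C2*erfi(sqrt(21)*a/7)


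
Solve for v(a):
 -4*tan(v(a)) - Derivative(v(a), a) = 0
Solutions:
 v(a) = pi - asin(C1*exp(-4*a))
 v(a) = asin(C1*exp(-4*a))


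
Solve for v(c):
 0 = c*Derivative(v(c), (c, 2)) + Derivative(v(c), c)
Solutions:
 v(c) = C1 + C2*log(c)


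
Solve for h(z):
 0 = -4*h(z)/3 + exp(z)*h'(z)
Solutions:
 h(z) = C1*exp(-4*exp(-z)/3)


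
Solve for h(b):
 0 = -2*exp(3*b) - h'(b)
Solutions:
 h(b) = C1 - 2*exp(3*b)/3


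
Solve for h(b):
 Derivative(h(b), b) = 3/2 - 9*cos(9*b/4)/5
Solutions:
 h(b) = C1 + 3*b/2 - 4*sin(9*b/4)/5


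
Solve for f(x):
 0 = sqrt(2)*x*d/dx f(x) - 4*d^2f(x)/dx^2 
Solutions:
 f(x) = C1 + C2*erfi(2^(3/4)*x/4)


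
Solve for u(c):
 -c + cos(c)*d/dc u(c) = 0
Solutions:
 u(c) = C1 + Integral(c/cos(c), c)


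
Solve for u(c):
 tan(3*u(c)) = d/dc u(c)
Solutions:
 u(c) = -asin(C1*exp(3*c))/3 + pi/3
 u(c) = asin(C1*exp(3*c))/3


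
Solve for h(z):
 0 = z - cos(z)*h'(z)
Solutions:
 h(z) = C1 + Integral(z/cos(z), z)


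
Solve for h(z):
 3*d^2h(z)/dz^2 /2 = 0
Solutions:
 h(z) = C1 + C2*z


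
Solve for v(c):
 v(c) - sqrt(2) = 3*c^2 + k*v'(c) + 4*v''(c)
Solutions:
 v(c) = C1*exp(c*(-k + sqrt(k^2 + 16))/8) + C2*exp(-c*(k + sqrt(k^2 + 16))/8) + 3*c^2 + 6*c*k + 6*k^2 + sqrt(2) + 24


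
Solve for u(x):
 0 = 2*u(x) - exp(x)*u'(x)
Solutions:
 u(x) = C1*exp(-2*exp(-x))


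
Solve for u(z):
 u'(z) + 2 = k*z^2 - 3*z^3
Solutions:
 u(z) = C1 + k*z^3/3 - 3*z^4/4 - 2*z


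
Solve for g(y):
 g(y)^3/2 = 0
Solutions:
 g(y) = 0


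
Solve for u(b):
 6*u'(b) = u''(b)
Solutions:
 u(b) = C1 + C2*exp(6*b)


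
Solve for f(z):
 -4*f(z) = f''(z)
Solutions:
 f(z) = C1*sin(2*z) + C2*cos(2*z)


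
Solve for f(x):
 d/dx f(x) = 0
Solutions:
 f(x) = C1


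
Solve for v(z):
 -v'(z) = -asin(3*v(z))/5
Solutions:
 Integral(1/asin(3*_y), (_y, v(z))) = C1 + z/5


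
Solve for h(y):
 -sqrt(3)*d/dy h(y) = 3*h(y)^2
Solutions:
 h(y) = 1/(C1 + sqrt(3)*y)


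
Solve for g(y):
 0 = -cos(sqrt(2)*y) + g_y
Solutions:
 g(y) = C1 + sqrt(2)*sin(sqrt(2)*y)/2


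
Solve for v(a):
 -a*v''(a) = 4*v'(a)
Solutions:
 v(a) = C1 + C2/a^3


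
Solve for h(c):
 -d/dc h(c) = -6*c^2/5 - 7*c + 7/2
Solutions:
 h(c) = C1 + 2*c^3/5 + 7*c^2/2 - 7*c/2


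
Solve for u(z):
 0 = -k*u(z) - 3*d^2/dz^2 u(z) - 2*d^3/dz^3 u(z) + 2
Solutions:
 u(z) = C1*exp(-z*((2*k + sqrt((2*k + 1)^2 - 1) + 1)^(1/3) + 1 + (2*k + sqrt((2*k + 1)^2 - 1) + 1)^(-1/3))/2) + C2*exp(z*((2*k + sqrt((2*k + 1)^2 - 1) + 1)^(1/3)/4 - sqrt(3)*I*(2*k + sqrt((2*k + 1)^2 - 1) + 1)^(1/3)/4 - 1/2 - 1/((-1 + sqrt(3)*I)*(2*k + sqrt((2*k + 1)^2 - 1) + 1)^(1/3)))) + C3*exp(z*((2*k + sqrt((2*k + 1)^2 - 1) + 1)^(1/3)/4 + sqrt(3)*I*(2*k + sqrt((2*k + 1)^2 - 1) + 1)^(1/3)/4 - 1/2 + 1/((1 + sqrt(3)*I)*(2*k + sqrt((2*k + 1)^2 - 1) + 1)^(1/3)))) + 2/k


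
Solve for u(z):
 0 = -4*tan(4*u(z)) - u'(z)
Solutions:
 u(z) = -asin(C1*exp(-16*z))/4 + pi/4
 u(z) = asin(C1*exp(-16*z))/4


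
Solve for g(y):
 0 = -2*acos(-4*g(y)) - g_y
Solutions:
 Integral(1/acos(-4*_y), (_y, g(y))) = C1 - 2*y


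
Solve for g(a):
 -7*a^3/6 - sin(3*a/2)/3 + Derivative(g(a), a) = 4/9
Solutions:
 g(a) = C1 + 7*a^4/24 + 4*a/9 - 2*cos(3*a/2)/9


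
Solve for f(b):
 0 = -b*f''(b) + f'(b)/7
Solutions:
 f(b) = C1 + C2*b^(8/7)


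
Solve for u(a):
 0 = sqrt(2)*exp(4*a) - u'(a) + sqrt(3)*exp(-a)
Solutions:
 u(a) = C1 + sqrt(2)*exp(4*a)/4 - sqrt(3)*exp(-a)


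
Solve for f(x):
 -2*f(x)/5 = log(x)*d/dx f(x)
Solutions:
 f(x) = C1*exp(-2*li(x)/5)


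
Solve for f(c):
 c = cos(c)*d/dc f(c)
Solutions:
 f(c) = C1 + Integral(c/cos(c), c)


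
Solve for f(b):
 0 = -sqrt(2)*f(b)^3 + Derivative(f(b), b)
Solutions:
 f(b) = -sqrt(2)*sqrt(-1/(C1 + sqrt(2)*b))/2
 f(b) = sqrt(2)*sqrt(-1/(C1 + sqrt(2)*b))/2


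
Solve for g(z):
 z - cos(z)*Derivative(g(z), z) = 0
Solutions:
 g(z) = C1 + Integral(z/cos(z), z)


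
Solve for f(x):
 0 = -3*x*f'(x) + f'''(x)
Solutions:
 f(x) = C1 + Integral(C2*airyai(3^(1/3)*x) + C3*airybi(3^(1/3)*x), x)


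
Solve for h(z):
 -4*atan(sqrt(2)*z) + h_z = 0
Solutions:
 h(z) = C1 + 4*z*atan(sqrt(2)*z) - sqrt(2)*log(2*z^2 + 1)


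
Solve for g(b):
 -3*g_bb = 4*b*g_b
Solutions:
 g(b) = C1 + C2*erf(sqrt(6)*b/3)


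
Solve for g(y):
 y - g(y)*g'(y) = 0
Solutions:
 g(y) = -sqrt(C1 + y^2)
 g(y) = sqrt(C1 + y^2)


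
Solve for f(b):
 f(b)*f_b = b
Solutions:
 f(b) = -sqrt(C1 + b^2)
 f(b) = sqrt(C1 + b^2)


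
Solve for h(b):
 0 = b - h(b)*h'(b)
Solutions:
 h(b) = -sqrt(C1 + b^2)
 h(b) = sqrt(C1 + b^2)


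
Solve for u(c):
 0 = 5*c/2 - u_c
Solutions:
 u(c) = C1 + 5*c^2/4


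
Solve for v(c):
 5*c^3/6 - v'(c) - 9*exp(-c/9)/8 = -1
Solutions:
 v(c) = C1 + 5*c^4/24 + c + 81*exp(-c/9)/8


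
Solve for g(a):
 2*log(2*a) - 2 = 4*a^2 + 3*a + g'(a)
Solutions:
 g(a) = C1 - 4*a^3/3 - 3*a^2/2 + 2*a*log(a) - 4*a + 2*a*log(2)


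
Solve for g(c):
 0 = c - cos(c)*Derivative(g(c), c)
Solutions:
 g(c) = C1 + Integral(c/cos(c), c)


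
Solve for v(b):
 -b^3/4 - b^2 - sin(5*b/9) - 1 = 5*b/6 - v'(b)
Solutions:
 v(b) = C1 + b^4/16 + b^3/3 + 5*b^2/12 + b - 9*cos(5*b/9)/5


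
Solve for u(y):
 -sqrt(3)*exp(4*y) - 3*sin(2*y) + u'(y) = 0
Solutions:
 u(y) = C1 + sqrt(3)*exp(4*y)/4 - 3*cos(2*y)/2


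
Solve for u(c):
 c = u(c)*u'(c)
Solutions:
 u(c) = -sqrt(C1 + c^2)
 u(c) = sqrt(C1 + c^2)


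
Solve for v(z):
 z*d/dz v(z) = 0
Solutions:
 v(z) = C1


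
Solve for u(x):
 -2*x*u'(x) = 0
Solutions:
 u(x) = C1


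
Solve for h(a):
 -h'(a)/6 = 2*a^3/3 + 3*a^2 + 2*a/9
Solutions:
 h(a) = C1 - a^4 - 6*a^3 - 2*a^2/3


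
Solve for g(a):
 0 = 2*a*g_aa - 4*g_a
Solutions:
 g(a) = C1 + C2*a^3


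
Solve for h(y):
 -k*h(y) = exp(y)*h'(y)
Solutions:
 h(y) = C1*exp(k*exp(-y))


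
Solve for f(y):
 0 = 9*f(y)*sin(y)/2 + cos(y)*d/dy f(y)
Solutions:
 f(y) = C1*cos(y)^(9/2)


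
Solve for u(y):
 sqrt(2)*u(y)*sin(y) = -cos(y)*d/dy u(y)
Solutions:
 u(y) = C1*cos(y)^(sqrt(2))


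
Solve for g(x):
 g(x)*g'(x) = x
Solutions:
 g(x) = -sqrt(C1 + x^2)
 g(x) = sqrt(C1 + x^2)


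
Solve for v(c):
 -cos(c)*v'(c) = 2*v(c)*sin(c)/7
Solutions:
 v(c) = C1*cos(c)^(2/7)


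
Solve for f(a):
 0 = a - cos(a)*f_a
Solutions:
 f(a) = C1 + Integral(a/cos(a), a)


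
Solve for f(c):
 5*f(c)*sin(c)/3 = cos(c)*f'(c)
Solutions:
 f(c) = C1/cos(c)^(5/3)


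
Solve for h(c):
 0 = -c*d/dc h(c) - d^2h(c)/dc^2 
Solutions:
 h(c) = C1 + C2*erf(sqrt(2)*c/2)


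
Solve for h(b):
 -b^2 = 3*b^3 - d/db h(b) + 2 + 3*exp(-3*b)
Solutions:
 h(b) = C1 + 3*b^4/4 + b^3/3 + 2*b - exp(-3*b)


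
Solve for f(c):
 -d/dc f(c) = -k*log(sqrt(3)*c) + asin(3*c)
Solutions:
 f(c) = C1 + c*k*(log(c) - 1) + c*k*log(3)/2 - c*asin(3*c) - sqrt(1 - 9*c^2)/3


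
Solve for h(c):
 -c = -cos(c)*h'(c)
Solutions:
 h(c) = C1 + Integral(c/cos(c), c)


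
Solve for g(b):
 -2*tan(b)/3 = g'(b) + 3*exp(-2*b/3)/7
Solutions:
 g(b) = C1 - log(tan(b)^2 + 1)/3 + 9*exp(-2*b/3)/14


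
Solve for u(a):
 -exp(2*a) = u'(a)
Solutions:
 u(a) = C1 - exp(2*a)/2


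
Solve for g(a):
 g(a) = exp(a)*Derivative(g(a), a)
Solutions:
 g(a) = C1*exp(-exp(-a))


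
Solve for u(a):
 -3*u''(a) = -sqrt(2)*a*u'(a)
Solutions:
 u(a) = C1 + C2*erfi(2^(3/4)*sqrt(3)*a/6)


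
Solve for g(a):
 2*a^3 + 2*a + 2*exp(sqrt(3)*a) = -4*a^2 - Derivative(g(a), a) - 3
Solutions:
 g(a) = C1 - a^4/2 - 4*a^3/3 - a^2 - 3*a - 2*sqrt(3)*exp(sqrt(3)*a)/3


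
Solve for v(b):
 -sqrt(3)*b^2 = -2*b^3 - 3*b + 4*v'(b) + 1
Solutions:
 v(b) = C1 + b^4/8 - sqrt(3)*b^3/12 + 3*b^2/8 - b/4


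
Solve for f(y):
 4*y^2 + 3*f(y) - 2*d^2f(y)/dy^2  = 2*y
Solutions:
 f(y) = C1*exp(-sqrt(6)*y/2) + C2*exp(sqrt(6)*y/2) - 4*y^2/3 + 2*y/3 - 16/9


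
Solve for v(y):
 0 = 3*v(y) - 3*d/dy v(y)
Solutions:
 v(y) = C1*exp(y)


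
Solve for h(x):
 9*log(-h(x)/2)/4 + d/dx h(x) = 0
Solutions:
 4*Integral(1/(log(-_y) - log(2)), (_y, h(x)))/9 = C1 - x


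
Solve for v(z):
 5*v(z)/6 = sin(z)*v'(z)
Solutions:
 v(z) = C1*(cos(z) - 1)^(5/12)/(cos(z) + 1)^(5/12)


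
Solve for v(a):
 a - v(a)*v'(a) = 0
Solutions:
 v(a) = -sqrt(C1 + a^2)
 v(a) = sqrt(C1 + a^2)


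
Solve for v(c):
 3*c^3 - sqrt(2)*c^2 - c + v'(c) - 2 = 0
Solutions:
 v(c) = C1 - 3*c^4/4 + sqrt(2)*c^3/3 + c^2/2 + 2*c


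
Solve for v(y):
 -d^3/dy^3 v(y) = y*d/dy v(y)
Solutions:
 v(y) = C1 + Integral(C2*airyai(-y) + C3*airybi(-y), y)


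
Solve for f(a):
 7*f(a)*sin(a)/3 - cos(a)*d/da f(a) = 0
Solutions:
 f(a) = C1/cos(a)^(7/3)


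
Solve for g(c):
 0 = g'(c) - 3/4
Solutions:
 g(c) = C1 + 3*c/4


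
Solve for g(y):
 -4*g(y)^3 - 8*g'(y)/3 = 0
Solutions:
 g(y) = -sqrt(-1/(C1 - 3*y))
 g(y) = sqrt(-1/(C1 - 3*y))


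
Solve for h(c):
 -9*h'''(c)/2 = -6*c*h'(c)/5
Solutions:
 h(c) = C1 + Integral(C2*airyai(30^(2/3)*c/15) + C3*airybi(30^(2/3)*c/15), c)


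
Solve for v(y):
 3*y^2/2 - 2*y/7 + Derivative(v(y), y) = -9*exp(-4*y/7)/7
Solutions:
 v(y) = C1 - y^3/2 + y^2/7 + 9*exp(-4*y/7)/4


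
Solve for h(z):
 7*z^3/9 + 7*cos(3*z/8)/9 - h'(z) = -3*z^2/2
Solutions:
 h(z) = C1 + 7*z^4/36 + z^3/2 + 56*sin(3*z/8)/27


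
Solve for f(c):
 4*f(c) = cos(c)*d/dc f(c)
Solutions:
 f(c) = C1*(sin(c)^2 + 2*sin(c) + 1)/(sin(c)^2 - 2*sin(c) + 1)


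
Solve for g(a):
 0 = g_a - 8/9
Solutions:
 g(a) = C1 + 8*a/9


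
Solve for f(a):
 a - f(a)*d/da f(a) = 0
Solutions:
 f(a) = -sqrt(C1 + a^2)
 f(a) = sqrt(C1 + a^2)


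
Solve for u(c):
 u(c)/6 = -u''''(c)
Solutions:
 u(c) = (C1*sin(2^(1/4)*3^(3/4)*c/6) + C2*cos(2^(1/4)*3^(3/4)*c/6))*exp(-2^(1/4)*3^(3/4)*c/6) + (C3*sin(2^(1/4)*3^(3/4)*c/6) + C4*cos(2^(1/4)*3^(3/4)*c/6))*exp(2^(1/4)*3^(3/4)*c/6)


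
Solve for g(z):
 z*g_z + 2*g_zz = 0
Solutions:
 g(z) = C1 + C2*erf(z/2)


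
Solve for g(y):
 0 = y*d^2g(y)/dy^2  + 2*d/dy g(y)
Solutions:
 g(y) = C1 + C2/y


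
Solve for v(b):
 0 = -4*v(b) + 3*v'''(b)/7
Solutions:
 v(b) = C3*exp(28^(1/3)*3^(2/3)*b/3) + (C1*sin(28^(1/3)*3^(1/6)*b/2) + C2*cos(28^(1/3)*3^(1/6)*b/2))*exp(-28^(1/3)*3^(2/3)*b/6)


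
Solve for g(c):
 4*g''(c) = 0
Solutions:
 g(c) = C1 + C2*c


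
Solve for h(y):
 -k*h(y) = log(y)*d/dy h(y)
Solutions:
 h(y) = C1*exp(-k*li(y))


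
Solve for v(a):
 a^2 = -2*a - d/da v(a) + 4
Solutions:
 v(a) = C1 - a^3/3 - a^2 + 4*a


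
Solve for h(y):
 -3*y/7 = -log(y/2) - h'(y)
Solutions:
 h(y) = C1 + 3*y^2/14 - y*log(y) + y*log(2) + y


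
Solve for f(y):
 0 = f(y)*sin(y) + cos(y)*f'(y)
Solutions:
 f(y) = C1*cos(y)


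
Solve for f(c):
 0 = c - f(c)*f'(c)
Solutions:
 f(c) = -sqrt(C1 + c^2)
 f(c) = sqrt(C1 + c^2)


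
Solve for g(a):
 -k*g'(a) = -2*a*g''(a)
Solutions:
 g(a) = C1 + a^(re(k)/2 + 1)*(C2*sin(log(a)*Abs(im(k))/2) + C3*cos(log(a)*im(k)/2))


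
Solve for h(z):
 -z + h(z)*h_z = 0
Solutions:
 h(z) = -sqrt(C1 + z^2)
 h(z) = sqrt(C1 + z^2)


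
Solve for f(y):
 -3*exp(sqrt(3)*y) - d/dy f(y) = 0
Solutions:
 f(y) = C1 - sqrt(3)*exp(sqrt(3)*y)


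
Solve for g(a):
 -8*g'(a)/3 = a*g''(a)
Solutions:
 g(a) = C1 + C2/a^(5/3)


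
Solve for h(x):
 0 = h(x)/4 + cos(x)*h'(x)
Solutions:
 h(x) = C1*(sin(x) - 1)^(1/8)/(sin(x) + 1)^(1/8)


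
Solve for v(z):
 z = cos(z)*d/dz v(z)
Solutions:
 v(z) = C1 + Integral(z/cos(z), z)


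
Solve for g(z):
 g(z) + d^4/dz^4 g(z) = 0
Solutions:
 g(z) = (C1*sin(sqrt(2)*z/2) + C2*cos(sqrt(2)*z/2))*exp(-sqrt(2)*z/2) + (C3*sin(sqrt(2)*z/2) + C4*cos(sqrt(2)*z/2))*exp(sqrt(2)*z/2)


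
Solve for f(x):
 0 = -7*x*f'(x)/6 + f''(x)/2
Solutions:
 f(x) = C1 + C2*erfi(sqrt(42)*x/6)


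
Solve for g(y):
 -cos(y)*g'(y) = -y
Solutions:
 g(y) = C1 + Integral(y/cos(y), y)


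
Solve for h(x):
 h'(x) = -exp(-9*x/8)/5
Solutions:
 h(x) = C1 + 8*exp(-9*x/8)/45


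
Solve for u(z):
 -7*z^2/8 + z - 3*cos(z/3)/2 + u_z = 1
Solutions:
 u(z) = C1 + 7*z^3/24 - z^2/2 + z + 9*sin(z/3)/2


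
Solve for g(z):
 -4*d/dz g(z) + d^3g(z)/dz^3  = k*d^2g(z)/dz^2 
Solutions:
 g(z) = C1 + C2*exp(z*(k - sqrt(k^2 + 16))/2) + C3*exp(z*(k + sqrt(k^2 + 16))/2)


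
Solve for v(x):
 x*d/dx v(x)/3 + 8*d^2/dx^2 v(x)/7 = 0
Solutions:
 v(x) = C1 + C2*erf(sqrt(21)*x/12)


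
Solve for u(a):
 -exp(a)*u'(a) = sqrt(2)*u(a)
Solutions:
 u(a) = C1*exp(sqrt(2)*exp(-a))


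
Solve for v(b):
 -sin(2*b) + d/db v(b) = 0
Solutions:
 v(b) = C1 - cos(2*b)/2


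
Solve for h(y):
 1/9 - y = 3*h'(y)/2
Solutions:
 h(y) = C1 - y^2/3 + 2*y/27


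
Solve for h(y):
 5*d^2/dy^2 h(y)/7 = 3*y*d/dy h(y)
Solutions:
 h(y) = C1 + C2*erfi(sqrt(210)*y/10)


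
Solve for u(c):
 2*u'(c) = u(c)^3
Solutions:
 u(c) = -sqrt(-1/(C1 + c))
 u(c) = sqrt(-1/(C1 + c))


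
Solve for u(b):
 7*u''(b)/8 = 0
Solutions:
 u(b) = C1 + C2*b


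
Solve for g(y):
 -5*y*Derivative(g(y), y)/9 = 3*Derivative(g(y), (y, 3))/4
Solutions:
 g(y) = C1 + Integral(C2*airyai(-20^(1/3)*y/3) + C3*airybi(-20^(1/3)*y/3), y)


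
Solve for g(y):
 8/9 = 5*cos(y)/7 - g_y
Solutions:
 g(y) = C1 - 8*y/9 + 5*sin(y)/7


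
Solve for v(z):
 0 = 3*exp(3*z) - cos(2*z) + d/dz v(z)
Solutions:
 v(z) = C1 - exp(3*z) + sin(2*z)/2


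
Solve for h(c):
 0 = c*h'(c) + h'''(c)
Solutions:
 h(c) = C1 + Integral(C2*airyai(-c) + C3*airybi(-c), c)


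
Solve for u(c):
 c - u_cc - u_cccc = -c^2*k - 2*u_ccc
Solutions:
 u(c) = C1 + C4*exp(c) + c^4*k/12 + c^3*(4*k + 1)/6 + c^2*(3*k + 1) + c*(C2 + C3*exp(c))


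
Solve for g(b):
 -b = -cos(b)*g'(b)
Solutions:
 g(b) = C1 + Integral(b/cos(b), b)


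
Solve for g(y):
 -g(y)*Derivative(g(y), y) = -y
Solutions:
 g(y) = -sqrt(C1 + y^2)
 g(y) = sqrt(C1 + y^2)


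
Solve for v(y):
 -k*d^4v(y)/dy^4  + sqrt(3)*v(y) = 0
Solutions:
 v(y) = C1*exp(-3^(1/8)*y*(1/k)^(1/4)) + C2*exp(3^(1/8)*y*(1/k)^(1/4)) + C3*exp(-3^(1/8)*I*y*(1/k)^(1/4)) + C4*exp(3^(1/8)*I*y*(1/k)^(1/4))


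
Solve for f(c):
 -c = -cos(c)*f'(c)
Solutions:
 f(c) = C1 + Integral(c/cos(c), c)


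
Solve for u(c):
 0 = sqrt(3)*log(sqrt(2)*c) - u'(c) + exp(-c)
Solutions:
 u(c) = C1 + sqrt(3)*c*log(c) + sqrt(3)*c*(-1 + log(2)/2) - exp(-c)


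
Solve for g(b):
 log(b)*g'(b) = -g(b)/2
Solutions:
 g(b) = C1*exp(-li(b)/2)


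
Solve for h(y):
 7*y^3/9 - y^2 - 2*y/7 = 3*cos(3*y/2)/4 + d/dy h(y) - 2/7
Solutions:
 h(y) = C1 + 7*y^4/36 - y^3/3 - y^2/7 + 2*y/7 - sin(3*y/2)/2


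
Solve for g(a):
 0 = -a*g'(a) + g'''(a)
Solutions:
 g(a) = C1 + Integral(C2*airyai(a) + C3*airybi(a), a)


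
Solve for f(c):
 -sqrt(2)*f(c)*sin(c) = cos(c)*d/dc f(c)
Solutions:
 f(c) = C1*cos(c)^(sqrt(2))


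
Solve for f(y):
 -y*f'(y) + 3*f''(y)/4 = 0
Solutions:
 f(y) = C1 + C2*erfi(sqrt(6)*y/3)


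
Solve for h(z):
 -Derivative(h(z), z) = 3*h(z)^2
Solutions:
 h(z) = 1/(C1 + 3*z)


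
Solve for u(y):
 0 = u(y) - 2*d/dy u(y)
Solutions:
 u(y) = C1*exp(y/2)


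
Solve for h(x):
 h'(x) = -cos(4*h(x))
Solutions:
 h(x) = -asin((C1 + exp(8*x))/(C1 - exp(8*x)))/4 + pi/4
 h(x) = asin((C1 + exp(8*x))/(C1 - exp(8*x)))/4


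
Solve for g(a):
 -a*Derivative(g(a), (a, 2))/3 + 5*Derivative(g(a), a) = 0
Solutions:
 g(a) = C1 + C2*a^16


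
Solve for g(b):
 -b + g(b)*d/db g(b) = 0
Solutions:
 g(b) = -sqrt(C1 + b^2)
 g(b) = sqrt(C1 + b^2)


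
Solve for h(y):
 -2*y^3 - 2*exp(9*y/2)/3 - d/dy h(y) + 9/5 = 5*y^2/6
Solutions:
 h(y) = C1 - y^4/2 - 5*y^3/18 + 9*y/5 - 4*exp(9*y/2)/27


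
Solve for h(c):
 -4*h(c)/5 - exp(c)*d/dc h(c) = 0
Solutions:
 h(c) = C1*exp(4*exp(-c)/5)


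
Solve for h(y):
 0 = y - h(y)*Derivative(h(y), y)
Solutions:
 h(y) = -sqrt(C1 + y^2)
 h(y) = sqrt(C1 + y^2)


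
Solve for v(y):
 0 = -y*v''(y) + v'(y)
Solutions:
 v(y) = C1 + C2*y^2


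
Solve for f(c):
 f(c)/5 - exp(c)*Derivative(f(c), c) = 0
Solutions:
 f(c) = C1*exp(-exp(-c)/5)


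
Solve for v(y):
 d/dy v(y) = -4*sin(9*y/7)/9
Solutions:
 v(y) = C1 + 28*cos(9*y/7)/81


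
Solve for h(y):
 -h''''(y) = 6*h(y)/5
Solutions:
 h(y) = (C1*sin(10^(3/4)*3^(1/4)*y/10) + C2*cos(10^(3/4)*3^(1/4)*y/10))*exp(-10^(3/4)*3^(1/4)*y/10) + (C3*sin(10^(3/4)*3^(1/4)*y/10) + C4*cos(10^(3/4)*3^(1/4)*y/10))*exp(10^(3/4)*3^(1/4)*y/10)


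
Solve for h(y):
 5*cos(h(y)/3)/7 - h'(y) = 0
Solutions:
 -5*y/7 - 3*log(sin(h(y)/3) - 1)/2 + 3*log(sin(h(y)/3) + 1)/2 = C1


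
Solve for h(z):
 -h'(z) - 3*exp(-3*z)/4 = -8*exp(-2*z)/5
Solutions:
 h(z) = C1 - 4*exp(-2*z)/5 + exp(-3*z)/4


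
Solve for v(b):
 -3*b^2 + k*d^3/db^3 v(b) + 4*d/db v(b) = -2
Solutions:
 v(b) = C1 + C2*exp(-2*b*sqrt(-1/k)) + C3*exp(2*b*sqrt(-1/k)) + b^3/4 - 3*b*k/8 - b/2


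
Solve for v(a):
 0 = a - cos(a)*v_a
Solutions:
 v(a) = C1 + Integral(a/cos(a), a)


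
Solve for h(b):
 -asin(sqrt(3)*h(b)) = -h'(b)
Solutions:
 Integral(1/asin(sqrt(3)*_y), (_y, h(b))) = C1 + b


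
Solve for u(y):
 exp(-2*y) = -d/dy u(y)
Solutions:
 u(y) = C1 + exp(-2*y)/2


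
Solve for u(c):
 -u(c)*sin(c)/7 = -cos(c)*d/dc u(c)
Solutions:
 u(c) = C1/cos(c)^(1/7)


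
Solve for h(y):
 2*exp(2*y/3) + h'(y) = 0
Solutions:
 h(y) = C1 - 3*exp(2*y/3)


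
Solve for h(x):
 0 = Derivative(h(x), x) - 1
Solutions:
 h(x) = C1 + x


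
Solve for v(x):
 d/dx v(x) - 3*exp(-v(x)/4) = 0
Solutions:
 v(x) = 4*log(C1 + 3*x/4)


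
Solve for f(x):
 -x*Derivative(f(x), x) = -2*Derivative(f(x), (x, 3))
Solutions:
 f(x) = C1 + Integral(C2*airyai(2^(2/3)*x/2) + C3*airybi(2^(2/3)*x/2), x)


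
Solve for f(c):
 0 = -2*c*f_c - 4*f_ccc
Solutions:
 f(c) = C1 + Integral(C2*airyai(-2^(2/3)*c/2) + C3*airybi(-2^(2/3)*c/2), c)


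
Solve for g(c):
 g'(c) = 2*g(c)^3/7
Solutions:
 g(c) = -sqrt(14)*sqrt(-1/(C1 + 2*c))/2
 g(c) = sqrt(14)*sqrt(-1/(C1 + 2*c))/2


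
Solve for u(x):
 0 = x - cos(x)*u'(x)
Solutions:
 u(x) = C1 + Integral(x/cos(x), x)


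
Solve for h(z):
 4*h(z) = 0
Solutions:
 h(z) = 0


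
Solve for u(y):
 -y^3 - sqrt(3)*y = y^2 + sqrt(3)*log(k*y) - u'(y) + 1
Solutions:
 u(y) = C1 + y^4/4 + y^3/3 + sqrt(3)*y^2/2 + sqrt(3)*y*log(k*y) + y*(1 - sqrt(3))


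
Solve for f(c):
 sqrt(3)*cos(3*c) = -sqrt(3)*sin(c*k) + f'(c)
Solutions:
 f(c) = C1 + sqrt(3)*sin(3*c)/3 - sqrt(3)*cos(c*k)/k


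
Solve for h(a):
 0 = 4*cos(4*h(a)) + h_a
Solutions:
 h(a) = -asin((C1 + exp(32*a))/(C1 - exp(32*a)))/4 + pi/4
 h(a) = asin((C1 + exp(32*a))/(C1 - exp(32*a)))/4


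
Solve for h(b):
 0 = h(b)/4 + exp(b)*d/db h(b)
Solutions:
 h(b) = C1*exp(exp(-b)/4)


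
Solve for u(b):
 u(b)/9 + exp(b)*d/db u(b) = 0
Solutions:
 u(b) = C1*exp(exp(-b)/9)


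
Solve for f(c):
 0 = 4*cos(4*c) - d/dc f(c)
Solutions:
 f(c) = C1 + sin(4*c)


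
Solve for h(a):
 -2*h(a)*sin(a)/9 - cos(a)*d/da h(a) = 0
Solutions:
 h(a) = C1*cos(a)^(2/9)


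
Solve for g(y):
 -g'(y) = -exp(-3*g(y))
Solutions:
 g(y) = log(C1 + 3*y)/3
 g(y) = log((-3^(1/3) - 3^(5/6)*I)*(C1 + y)^(1/3)/2)
 g(y) = log((-3^(1/3) + 3^(5/6)*I)*(C1 + y)^(1/3)/2)


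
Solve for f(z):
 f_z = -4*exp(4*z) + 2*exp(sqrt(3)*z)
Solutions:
 f(z) = C1 - exp(4*z) + 2*sqrt(3)*exp(sqrt(3)*z)/3


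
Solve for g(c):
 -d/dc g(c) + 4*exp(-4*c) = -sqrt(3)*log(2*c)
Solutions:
 g(c) = C1 + sqrt(3)*c*log(c) + sqrt(3)*c*(-1 + log(2)) - exp(-4*c)


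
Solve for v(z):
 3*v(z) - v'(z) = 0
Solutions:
 v(z) = C1*exp(3*z)


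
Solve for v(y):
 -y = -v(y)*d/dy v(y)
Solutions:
 v(y) = -sqrt(C1 + y^2)
 v(y) = sqrt(C1 + y^2)


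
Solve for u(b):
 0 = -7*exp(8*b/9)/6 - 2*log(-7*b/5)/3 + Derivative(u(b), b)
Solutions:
 u(b) = C1 + 2*b*log(-b)/3 + 2*b*(-log(5) - 1 + log(7))/3 + 21*exp(8*b/9)/16


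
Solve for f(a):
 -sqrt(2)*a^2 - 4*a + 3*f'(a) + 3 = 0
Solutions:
 f(a) = C1 + sqrt(2)*a^3/9 + 2*a^2/3 - a


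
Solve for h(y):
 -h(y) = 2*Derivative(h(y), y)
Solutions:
 h(y) = C1*exp(-y/2)


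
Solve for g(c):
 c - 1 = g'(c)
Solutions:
 g(c) = C1 + c^2/2 - c


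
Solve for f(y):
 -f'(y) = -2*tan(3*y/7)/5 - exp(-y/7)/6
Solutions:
 f(y) = C1 + 7*log(tan(3*y/7)^2 + 1)/15 - 7*exp(-y/7)/6


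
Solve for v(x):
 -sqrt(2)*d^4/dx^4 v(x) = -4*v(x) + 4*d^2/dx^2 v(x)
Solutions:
 v(x) = C1*exp(-2^(1/4)*x*sqrt(-1 + sqrt(1 + sqrt(2)))) + C2*exp(2^(1/4)*x*sqrt(-1 + sqrt(1 + sqrt(2)))) + C3*sin(2^(1/4)*x*sqrt(1 + sqrt(1 + sqrt(2)))) + C4*cosh(2^(1/4)*x*sqrt(-sqrt(1 + sqrt(2)) - 1))


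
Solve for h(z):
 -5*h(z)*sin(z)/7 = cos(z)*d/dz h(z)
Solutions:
 h(z) = C1*cos(z)^(5/7)


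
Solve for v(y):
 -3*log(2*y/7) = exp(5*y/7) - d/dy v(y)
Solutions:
 v(y) = C1 + 3*y*log(y) + 3*y*(-log(7) - 1 + log(2)) + 7*exp(5*y/7)/5


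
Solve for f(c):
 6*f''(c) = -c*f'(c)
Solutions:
 f(c) = C1 + C2*erf(sqrt(3)*c/6)


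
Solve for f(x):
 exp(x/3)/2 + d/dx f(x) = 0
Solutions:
 f(x) = C1 - 3*exp(x/3)/2


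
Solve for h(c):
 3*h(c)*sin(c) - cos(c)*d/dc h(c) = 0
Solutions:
 h(c) = C1/cos(c)^3


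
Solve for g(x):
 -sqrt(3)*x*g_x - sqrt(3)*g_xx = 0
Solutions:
 g(x) = C1 + C2*erf(sqrt(2)*x/2)


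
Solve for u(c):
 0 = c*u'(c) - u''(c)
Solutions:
 u(c) = C1 + C2*erfi(sqrt(2)*c/2)


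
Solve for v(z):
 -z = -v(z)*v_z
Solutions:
 v(z) = -sqrt(C1 + z^2)
 v(z) = sqrt(C1 + z^2)


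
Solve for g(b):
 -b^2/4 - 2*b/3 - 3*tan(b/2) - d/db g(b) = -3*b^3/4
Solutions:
 g(b) = C1 + 3*b^4/16 - b^3/12 - b^2/3 + 6*log(cos(b/2))


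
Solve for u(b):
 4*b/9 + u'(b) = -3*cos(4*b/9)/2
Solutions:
 u(b) = C1 - 2*b^2/9 - 27*sin(4*b/9)/8


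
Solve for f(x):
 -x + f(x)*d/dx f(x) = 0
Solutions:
 f(x) = -sqrt(C1 + x^2)
 f(x) = sqrt(C1 + x^2)


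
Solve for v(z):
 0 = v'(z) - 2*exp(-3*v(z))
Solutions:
 v(z) = log(C1 + 6*z)/3
 v(z) = log((-3^(1/3) - 3^(5/6)*I)*(C1 + 2*z)^(1/3)/2)
 v(z) = log((-3^(1/3) + 3^(5/6)*I)*(C1 + 2*z)^(1/3)/2)


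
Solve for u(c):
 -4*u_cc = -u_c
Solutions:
 u(c) = C1 + C2*exp(c/4)


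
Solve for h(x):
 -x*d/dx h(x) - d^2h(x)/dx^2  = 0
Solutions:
 h(x) = C1 + C2*erf(sqrt(2)*x/2)


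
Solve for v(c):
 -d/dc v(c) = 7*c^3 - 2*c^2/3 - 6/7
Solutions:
 v(c) = C1 - 7*c^4/4 + 2*c^3/9 + 6*c/7


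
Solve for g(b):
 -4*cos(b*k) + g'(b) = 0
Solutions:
 g(b) = C1 + 4*sin(b*k)/k


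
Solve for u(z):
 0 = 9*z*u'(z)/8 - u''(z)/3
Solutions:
 u(z) = C1 + C2*erfi(3*sqrt(3)*z/4)


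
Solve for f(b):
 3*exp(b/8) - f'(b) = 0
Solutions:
 f(b) = C1 + 24*exp(b/8)


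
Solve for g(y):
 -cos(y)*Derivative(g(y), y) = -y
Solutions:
 g(y) = C1 + Integral(y/cos(y), y)


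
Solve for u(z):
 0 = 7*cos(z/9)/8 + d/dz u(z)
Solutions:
 u(z) = C1 - 63*sin(z/9)/8


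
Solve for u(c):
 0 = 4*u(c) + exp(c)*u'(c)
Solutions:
 u(c) = C1*exp(4*exp(-c))


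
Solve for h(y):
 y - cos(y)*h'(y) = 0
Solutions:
 h(y) = C1 + Integral(y/cos(y), y)


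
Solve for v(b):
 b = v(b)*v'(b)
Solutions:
 v(b) = -sqrt(C1 + b^2)
 v(b) = sqrt(C1 + b^2)


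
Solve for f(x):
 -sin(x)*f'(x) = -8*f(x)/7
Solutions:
 f(x) = C1*(cos(x) - 1)^(4/7)/(cos(x) + 1)^(4/7)


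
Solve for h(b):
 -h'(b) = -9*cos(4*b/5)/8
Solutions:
 h(b) = C1 + 45*sin(4*b/5)/32


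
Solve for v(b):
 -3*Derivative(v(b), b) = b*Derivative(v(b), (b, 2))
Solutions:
 v(b) = C1 + C2/b^2


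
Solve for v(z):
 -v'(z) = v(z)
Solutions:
 v(z) = C1*exp(-z)


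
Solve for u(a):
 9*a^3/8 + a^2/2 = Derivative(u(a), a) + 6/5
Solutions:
 u(a) = C1 + 9*a^4/32 + a^3/6 - 6*a/5


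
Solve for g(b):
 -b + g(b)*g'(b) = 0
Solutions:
 g(b) = -sqrt(C1 + b^2)
 g(b) = sqrt(C1 + b^2)


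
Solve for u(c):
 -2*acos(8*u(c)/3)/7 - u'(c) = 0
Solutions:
 Integral(1/acos(8*_y/3), (_y, u(c))) = C1 - 2*c/7


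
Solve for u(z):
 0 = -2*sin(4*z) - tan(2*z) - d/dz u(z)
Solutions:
 u(z) = C1 + log(cos(2*z))/2 + cos(4*z)/2


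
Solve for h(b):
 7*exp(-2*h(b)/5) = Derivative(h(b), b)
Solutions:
 h(b) = 5*log(-sqrt(C1 + 7*b)) - 5*log(5) + 5*log(10)/2
 h(b) = 5*log(C1 + 7*b)/2 - 5*log(5) + 5*log(10)/2


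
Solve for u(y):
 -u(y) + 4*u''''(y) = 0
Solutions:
 u(y) = C1*exp(-sqrt(2)*y/2) + C2*exp(sqrt(2)*y/2) + C3*sin(sqrt(2)*y/2) + C4*cos(sqrt(2)*y/2)


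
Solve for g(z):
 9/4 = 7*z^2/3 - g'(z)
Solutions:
 g(z) = C1 + 7*z^3/9 - 9*z/4


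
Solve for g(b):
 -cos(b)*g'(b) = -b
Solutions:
 g(b) = C1 + Integral(b/cos(b), b)


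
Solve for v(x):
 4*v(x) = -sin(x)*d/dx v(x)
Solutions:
 v(x) = C1*(cos(x)^2 + 2*cos(x) + 1)/(cos(x)^2 - 2*cos(x) + 1)


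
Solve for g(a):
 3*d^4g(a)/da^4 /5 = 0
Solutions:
 g(a) = C1 + C2*a + C3*a^2 + C4*a^3


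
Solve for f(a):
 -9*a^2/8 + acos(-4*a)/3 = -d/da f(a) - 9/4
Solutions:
 f(a) = C1 + 3*a^3/8 - a*acos(-4*a)/3 - 9*a/4 - sqrt(1 - 16*a^2)/12


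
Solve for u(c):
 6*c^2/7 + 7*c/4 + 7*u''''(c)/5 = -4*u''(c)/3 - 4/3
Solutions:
 u(c) = C1 + C2*c + C3*sin(2*sqrt(105)*c/21) + C4*cos(2*sqrt(105)*c/21) - 3*c^4/56 - 7*c^3/32 + 7*c^2/40


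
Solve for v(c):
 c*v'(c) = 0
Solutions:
 v(c) = C1


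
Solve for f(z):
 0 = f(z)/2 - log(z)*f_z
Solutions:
 f(z) = C1*exp(li(z)/2)


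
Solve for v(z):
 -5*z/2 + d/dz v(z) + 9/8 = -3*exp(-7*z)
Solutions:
 v(z) = C1 + 5*z^2/4 - 9*z/8 + 3*exp(-7*z)/7


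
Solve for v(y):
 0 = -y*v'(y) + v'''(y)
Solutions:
 v(y) = C1 + Integral(C2*airyai(y) + C3*airybi(y), y)


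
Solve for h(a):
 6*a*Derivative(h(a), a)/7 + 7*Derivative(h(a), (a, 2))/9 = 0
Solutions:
 h(a) = C1 + C2*erf(3*sqrt(3)*a/7)


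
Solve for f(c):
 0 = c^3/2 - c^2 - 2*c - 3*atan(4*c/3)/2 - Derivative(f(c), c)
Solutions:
 f(c) = C1 + c^4/8 - c^3/3 - c^2 - 3*c*atan(4*c/3)/2 + 9*log(16*c^2 + 9)/16


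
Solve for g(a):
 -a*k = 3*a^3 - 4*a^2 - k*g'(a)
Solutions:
 g(a) = C1 + 3*a^4/(4*k) - 4*a^3/(3*k) + a^2/2


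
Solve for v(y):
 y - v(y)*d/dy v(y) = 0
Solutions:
 v(y) = -sqrt(C1 + y^2)
 v(y) = sqrt(C1 + y^2)


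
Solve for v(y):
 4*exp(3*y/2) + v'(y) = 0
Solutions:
 v(y) = C1 - 8*exp(3*y/2)/3


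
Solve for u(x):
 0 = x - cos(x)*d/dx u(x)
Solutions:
 u(x) = C1 + Integral(x/cos(x), x)


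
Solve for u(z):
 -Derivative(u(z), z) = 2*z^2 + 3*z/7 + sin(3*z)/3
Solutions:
 u(z) = C1 - 2*z^3/3 - 3*z^2/14 + cos(3*z)/9


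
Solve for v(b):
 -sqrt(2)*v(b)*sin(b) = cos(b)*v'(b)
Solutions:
 v(b) = C1*cos(b)^(sqrt(2))


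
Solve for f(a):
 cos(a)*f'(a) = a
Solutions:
 f(a) = C1 + Integral(a/cos(a), a)


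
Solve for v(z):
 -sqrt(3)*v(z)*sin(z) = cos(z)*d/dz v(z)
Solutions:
 v(z) = C1*cos(z)^(sqrt(3))


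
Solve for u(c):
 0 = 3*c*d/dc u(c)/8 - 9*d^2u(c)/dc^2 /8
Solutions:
 u(c) = C1 + C2*erfi(sqrt(6)*c/6)


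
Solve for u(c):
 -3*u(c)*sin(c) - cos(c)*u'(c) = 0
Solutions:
 u(c) = C1*cos(c)^3


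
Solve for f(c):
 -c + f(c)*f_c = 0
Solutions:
 f(c) = -sqrt(C1 + c^2)
 f(c) = sqrt(C1 + c^2)


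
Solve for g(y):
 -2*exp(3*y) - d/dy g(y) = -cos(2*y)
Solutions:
 g(y) = C1 - 2*exp(3*y)/3 + sin(2*y)/2


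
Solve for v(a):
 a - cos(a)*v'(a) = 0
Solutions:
 v(a) = C1 + Integral(a/cos(a), a)


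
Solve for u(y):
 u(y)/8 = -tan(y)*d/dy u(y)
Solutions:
 u(y) = C1/sin(y)^(1/8)


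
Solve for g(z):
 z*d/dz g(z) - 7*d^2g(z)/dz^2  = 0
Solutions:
 g(z) = C1 + C2*erfi(sqrt(14)*z/14)


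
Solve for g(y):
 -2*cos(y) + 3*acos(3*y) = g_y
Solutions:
 g(y) = C1 + 3*y*acos(3*y) - sqrt(1 - 9*y^2) - 2*sin(y)


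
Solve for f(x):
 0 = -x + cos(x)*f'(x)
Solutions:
 f(x) = C1 + Integral(x/cos(x), x)


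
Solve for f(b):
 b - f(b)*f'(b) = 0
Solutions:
 f(b) = -sqrt(C1 + b^2)
 f(b) = sqrt(C1 + b^2)


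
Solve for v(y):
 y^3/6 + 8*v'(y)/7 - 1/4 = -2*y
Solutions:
 v(y) = C1 - 7*y^4/192 - 7*y^2/8 + 7*y/32


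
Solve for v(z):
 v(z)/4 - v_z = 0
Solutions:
 v(z) = C1*exp(z/4)


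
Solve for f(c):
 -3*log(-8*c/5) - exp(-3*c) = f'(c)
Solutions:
 f(c) = C1 - 3*c*log(-c) + 3*c*(-3*log(2) + 1 + log(5)) + exp(-3*c)/3


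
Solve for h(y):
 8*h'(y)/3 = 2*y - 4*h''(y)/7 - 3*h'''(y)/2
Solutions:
 h(y) = C1 + 3*y^2/8 - 9*y/56 + (C2*sin(16*sqrt(3)*y/21) + C3*cos(16*sqrt(3)*y/21))*exp(-4*y/21)


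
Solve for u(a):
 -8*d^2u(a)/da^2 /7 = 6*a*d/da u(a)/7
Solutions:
 u(a) = C1 + C2*erf(sqrt(6)*a/4)


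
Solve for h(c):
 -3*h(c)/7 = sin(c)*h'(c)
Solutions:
 h(c) = C1*(cos(c) + 1)^(3/14)/(cos(c) - 1)^(3/14)


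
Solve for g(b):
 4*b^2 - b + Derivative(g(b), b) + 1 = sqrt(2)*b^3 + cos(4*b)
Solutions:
 g(b) = C1 + sqrt(2)*b^4/4 - 4*b^3/3 + b^2/2 - b + sin(4*b)/4


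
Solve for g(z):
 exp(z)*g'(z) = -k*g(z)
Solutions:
 g(z) = C1*exp(k*exp(-z))


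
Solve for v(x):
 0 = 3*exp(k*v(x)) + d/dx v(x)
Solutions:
 v(x) = Piecewise((log(1/(C1*k + 3*k*x))/k, Ne(k, 0)), (nan, True))
 v(x) = Piecewise((C1 - 3*x, Eq(k, 0)), (nan, True))


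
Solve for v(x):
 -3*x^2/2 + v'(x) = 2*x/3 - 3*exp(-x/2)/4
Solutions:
 v(x) = C1 + x^3/2 + x^2/3 + 3*exp(-x/2)/2


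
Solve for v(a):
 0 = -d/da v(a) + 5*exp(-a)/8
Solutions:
 v(a) = C1 - 5*exp(-a)/8


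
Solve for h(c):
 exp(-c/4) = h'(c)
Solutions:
 h(c) = C1 - 4*exp(-c/4)


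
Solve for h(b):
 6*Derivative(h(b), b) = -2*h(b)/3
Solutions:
 h(b) = C1*exp(-b/9)


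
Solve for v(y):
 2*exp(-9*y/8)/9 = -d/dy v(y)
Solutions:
 v(y) = C1 + 16*exp(-9*y/8)/81


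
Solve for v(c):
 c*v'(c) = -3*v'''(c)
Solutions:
 v(c) = C1 + Integral(C2*airyai(-3^(2/3)*c/3) + C3*airybi(-3^(2/3)*c/3), c)


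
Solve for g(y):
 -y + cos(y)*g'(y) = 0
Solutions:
 g(y) = C1 + Integral(y/cos(y), y)


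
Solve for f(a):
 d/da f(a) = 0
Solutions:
 f(a) = C1


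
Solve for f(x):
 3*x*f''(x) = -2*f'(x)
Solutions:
 f(x) = C1 + C2*x^(1/3)


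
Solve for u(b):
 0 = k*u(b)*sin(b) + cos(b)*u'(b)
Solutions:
 u(b) = C1*exp(k*log(cos(b)))


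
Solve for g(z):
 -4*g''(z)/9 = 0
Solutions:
 g(z) = C1 + C2*z


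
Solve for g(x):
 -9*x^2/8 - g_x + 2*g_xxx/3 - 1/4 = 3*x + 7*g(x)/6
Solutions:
 g(x) = C1*exp(-x*(2/(sqrt(41) + 7)^(1/3) + (sqrt(41) + 7)^(1/3))/4)*sin(sqrt(3)*x*(-(sqrt(41) + 7)^(1/3) + 2/(sqrt(41) + 7)^(1/3))/4) + C2*exp(-x*(2/(sqrt(41) + 7)^(1/3) + (sqrt(41) + 7)^(1/3))/4)*cos(sqrt(3)*x*(-(sqrt(41) + 7)^(1/3) + 2/(sqrt(41) + 7)^(1/3))/4) + C3*exp(x*((sqrt(41) + 7)^(-1/3) + (sqrt(41) + 7)^(1/3)/2)) - 27*x^2/28 - 45*x/49 + 393/686


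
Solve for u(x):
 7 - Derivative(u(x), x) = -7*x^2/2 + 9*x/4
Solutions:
 u(x) = C1 + 7*x^3/6 - 9*x^2/8 + 7*x


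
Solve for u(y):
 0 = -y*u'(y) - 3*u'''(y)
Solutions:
 u(y) = C1 + Integral(C2*airyai(-3^(2/3)*y/3) + C3*airybi(-3^(2/3)*y/3), y)


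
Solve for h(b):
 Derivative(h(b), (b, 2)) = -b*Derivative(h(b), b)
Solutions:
 h(b) = C1 + C2*erf(sqrt(2)*b/2)


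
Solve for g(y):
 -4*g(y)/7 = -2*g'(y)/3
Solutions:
 g(y) = C1*exp(6*y/7)


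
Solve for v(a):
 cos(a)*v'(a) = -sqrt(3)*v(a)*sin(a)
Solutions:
 v(a) = C1*cos(a)^(sqrt(3))


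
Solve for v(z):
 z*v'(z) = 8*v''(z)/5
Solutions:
 v(z) = C1 + C2*erfi(sqrt(5)*z/4)


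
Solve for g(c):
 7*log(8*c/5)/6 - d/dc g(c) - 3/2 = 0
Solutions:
 g(c) = C1 + 7*c*log(c)/6 - 8*c/3 - 7*c*log(5)/6 + 7*c*log(2)/2


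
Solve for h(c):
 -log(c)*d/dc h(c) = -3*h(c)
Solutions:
 h(c) = C1*exp(3*li(c))
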